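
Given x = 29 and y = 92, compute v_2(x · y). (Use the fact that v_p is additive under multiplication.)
v_2(2668) = 2

v_p(x) = 0 (factor: 29 = 2^0 · 29); v_p(y) = 2 (factor: 92 = 2^2 · 23). Additivity: v_p(xy) = v_p(x) + v_p(y) = 0 + 2 = 2. (Direct check: xy = 2668 = 2^2 · (667).)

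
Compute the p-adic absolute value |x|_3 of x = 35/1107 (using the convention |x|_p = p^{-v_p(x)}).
|35/1107|_3 = 27

Step 1 — compute v_3(x) by factoring powers of 3 out of the numerator and denominator: v_3(35/1107) = -3. Step 2 — apply |x|_p = p^{-v_p(x)} = 3^{3} = 27.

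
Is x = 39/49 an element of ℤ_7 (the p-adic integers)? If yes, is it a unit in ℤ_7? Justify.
x ∉ ℤ_7 (v_7(x) = -2 < 0)

ℤ_7 = {x ∈ ℚ_7 : v_7(x) ≥ 0} and ℤ_7^× = {x ∈ ℤ_7 : v_7(x) = 0}. Here v_7(39/49) = v_7(num) − v_7(den) = -2; compare against these criteria.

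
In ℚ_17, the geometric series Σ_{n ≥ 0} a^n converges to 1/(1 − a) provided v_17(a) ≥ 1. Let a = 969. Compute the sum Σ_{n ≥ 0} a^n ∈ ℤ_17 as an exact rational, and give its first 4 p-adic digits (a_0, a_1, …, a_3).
Σ a^n = 1/(1 − a) = -1/968;  first 4 digits = (1, 6, 5, 16)

v_17(a) = 1 ≥ 1, so the series converges in ℤ_17 to 1/(1 − a) = 1/(1 − 969) = -1/968. Expand this rational in ℤ_17: compute digits iteratively via d_i = x_i mod 17, x_{i+1} = (x_i − d_i)/17. The first 4 digits are (1, 6, 5, 16).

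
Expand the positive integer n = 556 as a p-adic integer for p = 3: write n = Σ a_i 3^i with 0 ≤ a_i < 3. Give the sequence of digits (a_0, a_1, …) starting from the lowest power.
(a_0, a_1, …) = (1, 2, 1, 2, 0, 2)

Repeated division by 3 gives the digits low-to-high: 556 = 1 + 2·3^1 + 1·3^2 + 2·3^3 + 2·3^5. Digit sequence: (1, 2, 1, 2, 0, 2).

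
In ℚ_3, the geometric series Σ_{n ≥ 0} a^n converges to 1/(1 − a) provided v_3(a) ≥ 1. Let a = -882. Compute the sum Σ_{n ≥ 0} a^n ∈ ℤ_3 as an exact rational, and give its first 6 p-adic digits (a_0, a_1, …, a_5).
Σ a^n = 1/(1 − a) = 1/883;  first 6 digits = (1, 0, 1, 0, 2, 2)

v_3(a) = 2 ≥ 1, so the series converges in ℤ_3 to 1/(1 − a) = 1/(1 − (-882)) = 1/883. Expand this rational in ℤ_3: compute digits iteratively via d_i = x_i mod 3, x_{i+1} = (x_i − d_i)/3. The first 6 digits are (1, 0, 1, 0, 2, 2).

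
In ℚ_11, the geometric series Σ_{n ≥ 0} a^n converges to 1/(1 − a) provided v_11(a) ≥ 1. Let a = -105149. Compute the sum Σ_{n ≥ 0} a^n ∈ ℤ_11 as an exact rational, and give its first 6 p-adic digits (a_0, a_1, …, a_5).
Σ a^n = 1/(1 − a) = 1/105150;  first 6 digits = (1, 0, 0, 9, 3, 10)

v_11(a) = 3 ≥ 1, so the series converges in ℤ_11 to 1/(1 − a) = 1/(1 − (-105149)) = 1/105150. Expand this rational in ℤ_11: compute digits iteratively via d_i = x_i mod 11, x_{i+1} = (x_i − d_i)/11. The first 6 digits are (1, 0, 0, 9, 3, 10).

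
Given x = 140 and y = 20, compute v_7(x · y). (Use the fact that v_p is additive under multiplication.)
v_7(2800) = 1

v_p(x) = 1 (factor: 140 = 7^1 · 20); v_p(y) = 0 (factor: 20 = 7^0 · 20). Additivity: v_p(xy) = v_p(x) + v_p(y) = 1 + 0 = 1. (Direct check: xy = 2800 = 7^1 · (400).)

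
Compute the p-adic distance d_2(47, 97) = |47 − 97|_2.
d_2(47, 97) = 1/2

Step 1 — x − y = 47 − 97 = -50. Step 2 — v_2(-50) = 1 (factor: -50 = −(2^1 · 25); the sign does not affect v_p). Step 3 — |x − y|_2 = 2^{-1} = 1/2.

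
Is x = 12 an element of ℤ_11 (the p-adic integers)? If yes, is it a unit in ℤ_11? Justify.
x ∈ ℤ_11^× (unit); v_11(x) = 0

ℤ_11 = {x ∈ ℚ_11 : v_11(x) ≥ 0} and ℤ_11^× = {x ∈ ℤ_11 : v_11(x) = 0}. Here v_11(12) = v_11(num) − v_11(den) = 0; compare against these criteria.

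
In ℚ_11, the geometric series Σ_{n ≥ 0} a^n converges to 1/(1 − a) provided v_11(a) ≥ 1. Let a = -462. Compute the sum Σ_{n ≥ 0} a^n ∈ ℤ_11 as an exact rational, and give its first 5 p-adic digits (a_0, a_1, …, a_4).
Σ a^n = 1/(1 − a) = 1/463;  first 5 digits = (1, 2, 0, 3, 5)

v_11(a) = 1 ≥ 1, so the series converges in ℤ_11 to 1/(1 − a) = 1/(1 − (-462)) = 1/463. Expand this rational in ℤ_11: compute digits iteratively via d_i = x_i mod 11, x_{i+1} = (x_i − d_i)/11. The first 5 digits are (1, 2, 0, 3, 5).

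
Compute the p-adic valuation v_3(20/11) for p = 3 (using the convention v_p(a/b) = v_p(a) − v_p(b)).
v_3(20/11) = 0

Factor powers of 3 from the numerator and denominator of the reduced fraction: 20 = 3^0 · 20 and 11 = 3^0 · 11. Apply v_p(a/b) = v_p(a) − v_p(b): v_3(20/11) = 0 − 0 = 0.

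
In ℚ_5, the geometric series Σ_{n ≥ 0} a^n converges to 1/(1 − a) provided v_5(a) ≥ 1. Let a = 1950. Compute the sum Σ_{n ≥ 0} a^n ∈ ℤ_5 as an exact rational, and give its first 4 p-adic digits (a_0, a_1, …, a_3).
Σ a^n = 1/(1 − a) = -1/1949;  first 4 digits = (1, 0, 3, 0)

v_5(a) = 2 ≥ 1, so the series converges in ℤ_5 to 1/(1 − a) = 1/(1 − 1950) = -1/1949. Expand this rational in ℤ_5: compute digits iteratively via d_i = x_i mod 5, x_{i+1} = (x_i − d_i)/5. The first 4 digits are (1, 0, 3, 0).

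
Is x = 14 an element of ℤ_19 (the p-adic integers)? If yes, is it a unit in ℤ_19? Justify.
x ∈ ℤ_19^× (unit); v_19(x) = 0

ℤ_19 = {x ∈ ℚ_19 : v_19(x) ≥ 0} and ℤ_19^× = {x ∈ ℤ_19 : v_19(x) = 0}. Here v_19(14) = v_19(num) − v_19(den) = 0; compare against these criteria.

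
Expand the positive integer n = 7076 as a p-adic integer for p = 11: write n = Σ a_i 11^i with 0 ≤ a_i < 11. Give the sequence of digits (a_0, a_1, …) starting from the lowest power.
(a_0, a_1, …) = (3, 5, 3, 5)

Repeated division by 11 gives the digits low-to-high: 7076 = 3 + 5·11^1 + 3·11^2 + 5·11^3. Digit sequence: (3, 5, 3, 5).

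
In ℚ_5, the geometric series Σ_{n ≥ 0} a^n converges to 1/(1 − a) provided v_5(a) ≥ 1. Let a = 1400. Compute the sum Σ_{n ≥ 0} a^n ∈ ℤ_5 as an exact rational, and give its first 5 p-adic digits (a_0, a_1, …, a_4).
Σ a^n = 1/(1 − a) = -1/1399;  first 5 digits = (1, 0, 1, 1, 3)

v_5(a) = 2 ≥ 1, so the series converges in ℤ_5 to 1/(1 − a) = 1/(1 − 1400) = -1/1399. Expand this rational in ℤ_5: compute digits iteratively via d_i = x_i mod 5, x_{i+1} = (x_i − d_i)/5. The first 5 digits are (1, 0, 1, 1, 3).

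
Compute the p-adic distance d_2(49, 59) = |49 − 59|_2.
d_2(49, 59) = 1/2

Step 1 — x − y = 49 − 59 = -10. Step 2 — v_2(-10) = 1 (factor: -10 = −(2^1 · 5); the sign does not affect v_p). Step 3 — |x − y|_2 = 2^{-1} = 1/2.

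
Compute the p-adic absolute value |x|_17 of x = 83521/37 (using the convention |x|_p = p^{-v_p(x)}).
|83521/37|_17 = 1/83521

Step 1 — compute v_17(x) by factoring powers of 17 out of the numerator and denominator: v_17(83521/37) = 4. Step 2 — apply |x|_p = p^{-v_p(x)} = 17^{-4} = 1/83521.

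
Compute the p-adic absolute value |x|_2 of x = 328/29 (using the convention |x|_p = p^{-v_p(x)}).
|328/29|_2 = 1/8

Step 1 — compute v_2(x) by factoring powers of 2 out of the numerator and denominator: v_2(328/29) = 3. Step 2 — apply |x|_p = p^{-v_p(x)} = 2^{-3} = 1/8.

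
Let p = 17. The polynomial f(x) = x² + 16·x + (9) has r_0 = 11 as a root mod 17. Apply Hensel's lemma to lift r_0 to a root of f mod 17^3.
r_2 = 657 (mod 4913)

Hensel: r_{i+1} = r_i − f(r_i)·(f′(r_i))^{-1} mod 17^{i+2}, f′(x) = 2x + 16. Iterate:
  r_0 = 11 (mod 17)
  r_1 = 79 (mod 289)
  r_2 = 657 (mod 4913)
Final: r = 657 satisfies f(r) ≡ 0 mod 17^3.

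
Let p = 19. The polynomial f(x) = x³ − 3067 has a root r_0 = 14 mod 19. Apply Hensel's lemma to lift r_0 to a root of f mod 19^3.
r_2 = 413 (mod 6859)

Hensel: r_{i+1} = r_i − f(r_i)/f′(r_i) mod 19^{i+2}, where f′(x) = 3x². Iterate:
  r_0 = 14 (mod 19)
  r_1 = 52 (mod 361)
  r_2 = 413 (mod 6859)
Final: r = 413 with f(r) ≡ 0 mod 19^3.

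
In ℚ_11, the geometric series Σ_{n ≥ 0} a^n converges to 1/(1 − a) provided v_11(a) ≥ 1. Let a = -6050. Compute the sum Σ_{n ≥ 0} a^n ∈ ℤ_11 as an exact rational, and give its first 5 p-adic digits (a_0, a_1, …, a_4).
Σ a^n = 1/(1 − a) = 1/6051;  first 5 digits = (1, 0, 5, 6, 2)

v_11(a) = 2 ≥ 1, so the series converges in ℤ_11 to 1/(1 − a) = 1/(1 − (-6050)) = 1/6051. Expand this rational in ℤ_11: compute digits iteratively via d_i = x_i mod 11, x_{i+1} = (x_i − d_i)/11. The first 5 digits are (1, 0, 5, 6, 2).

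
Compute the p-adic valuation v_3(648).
v_3(648) = 4

v_3(n) is the largest exponent k such that 3^k divides n. Factor out: 648 = 3^4 · 8. (Sign doesn't affect v_p.) So v_3(648) = 4.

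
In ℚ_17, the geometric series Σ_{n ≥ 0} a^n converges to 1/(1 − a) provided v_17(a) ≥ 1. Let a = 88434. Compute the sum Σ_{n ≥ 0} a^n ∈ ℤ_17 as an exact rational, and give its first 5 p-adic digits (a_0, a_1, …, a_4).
Σ a^n = 1/(1 − a) = -1/88433;  first 5 digits = (1, 0, 0, 1, 1)

v_17(a) = 3 ≥ 1, so the series converges in ℤ_17 to 1/(1 − a) = 1/(1 − 88434) = -1/88433. Expand this rational in ℤ_17: compute digits iteratively via d_i = x_i mod 17, x_{i+1} = (x_i − d_i)/17. The first 5 digits are (1, 0, 0, 1, 1).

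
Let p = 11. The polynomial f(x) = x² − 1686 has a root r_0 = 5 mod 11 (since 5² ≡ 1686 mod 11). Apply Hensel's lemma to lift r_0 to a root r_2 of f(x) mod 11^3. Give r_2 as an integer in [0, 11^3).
r_2 = 1127 (mod 1331)

Hensel's recurrence: r_{i+1} = r_i − f(r_i)·(f′(r_i))^{-1} mod 11^{i+2}, with f′(x) = 2x. Iterate:
  r_0 = 5 (mod 11)
  r_1 = 38 (mod 121)
  r_2 = 1127 (mod 1331)
Final: r_2 = 1127, and one checks f(r_2) ≡ 0 mod 11^3.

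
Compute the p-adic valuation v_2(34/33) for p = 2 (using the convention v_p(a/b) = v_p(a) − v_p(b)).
v_2(34/33) = 1

Factor powers of 2 from the numerator and denominator of the reduced fraction: 34 = 2^1 · 17 and 33 = 2^0 · 33. Apply v_p(a/b) = v_p(a) − v_p(b): v_2(34/33) = 1 − 0 = 1.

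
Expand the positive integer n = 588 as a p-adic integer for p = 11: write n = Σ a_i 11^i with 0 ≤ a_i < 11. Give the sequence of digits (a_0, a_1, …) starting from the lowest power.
(a_0, a_1, …) = (5, 9, 4)

Repeated division by 11 gives the digits low-to-high: 588 = 5 + 9·11^1 + 4·11^2. Digit sequence: (5, 9, 4).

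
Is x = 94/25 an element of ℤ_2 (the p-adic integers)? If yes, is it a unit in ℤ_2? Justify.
x ∈ ℤ_2 but not a unit; v_2(x) = 1 > 0

ℤ_2 = {x ∈ ℚ_2 : v_2(x) ≥ 0} and ℤ_2^× = {x ∈ ℤ_2 : v_2(x) = 0}. Here v_2(94/25) = v_2(num) − v_2(den) = 1; compare against these criteria.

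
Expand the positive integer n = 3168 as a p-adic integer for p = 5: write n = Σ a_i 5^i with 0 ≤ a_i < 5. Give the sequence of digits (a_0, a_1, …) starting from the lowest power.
(a_0, a_1, …) = (3, 3, 1, 0, 0, 1)

Repeated division by 5 gives the digits low-to-high: 3168 = 3 + 3·5^1 + 1·5^2 + 1·5^5. Digit sequence: (3, 3, 1, 0, 0, 1).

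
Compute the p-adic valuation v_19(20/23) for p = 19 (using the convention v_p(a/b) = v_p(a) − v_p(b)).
v_19(20/23) = 0

Factor powers of 19 from the numerator and denominator of the reduced fraction: 20 = 19^0 · 20 and 23 = 19^0 · 23. Apply v_p(a/b) = v_p(a) − v_p(b): v_19(20/23) = 0 − 0 = 0.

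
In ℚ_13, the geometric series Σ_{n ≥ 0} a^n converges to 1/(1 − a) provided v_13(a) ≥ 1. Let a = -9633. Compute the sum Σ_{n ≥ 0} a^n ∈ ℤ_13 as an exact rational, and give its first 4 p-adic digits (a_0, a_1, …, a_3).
Σ a^n = 1/(1 − a) = 1/9634;  first 4 digits = (1, 0, 8, 8)

v_13(a) = 2 ≥ 1, so the series converges in ℤ_13 to 1/(1 − a) = 1/(1 − (-9633)) = 1/9634. Expand this rational in ℤ_13: compute digits iteratively via d_i = x_i mod 13, x_{i+1} = (x_i − d_i)/13. The first 4 digits are (1, 0, 8, 8).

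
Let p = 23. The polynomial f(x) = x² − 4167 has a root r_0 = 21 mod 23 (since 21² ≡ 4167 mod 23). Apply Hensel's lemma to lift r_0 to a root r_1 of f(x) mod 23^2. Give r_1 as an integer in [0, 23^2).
r_1 = 412 (mod 529)

Hensel's recurrence: r_{i+1} = r_i − f(r_i)·(f′(r_i))^{-1} mod 23^{i+2}, with f′(x) = 2x. Iterate:
  r_0 = 21 (mod 23)
  r_1 = 412 (mod 529)
Final: r_1 = 412, and one checks f(r_1) ≡ 0 mod 23^2.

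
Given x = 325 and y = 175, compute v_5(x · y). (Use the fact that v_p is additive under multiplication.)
v_5(56875) = 4

v_p(x) = 2 (factor: 325 = 5^2 · 13); v_p(y) = 2 (factor: 175 = 5^2 · 7). Additivity: v_p(xy) = v_p(x) + v_p(y) = 2 + 2 = 4. (Direct check: xy = 56875 = 5^4 · (91).)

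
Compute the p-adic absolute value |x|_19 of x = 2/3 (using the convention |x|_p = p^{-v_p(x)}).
|2/3|_19 = 1

Step 1 — compute v_19(x) by factoring powers of 19 out of the numerator and denominator: v_19(2/3) = 0. Step 2 — apply |x|_p = p^{-v_p(x)} = 19^{0} = 1.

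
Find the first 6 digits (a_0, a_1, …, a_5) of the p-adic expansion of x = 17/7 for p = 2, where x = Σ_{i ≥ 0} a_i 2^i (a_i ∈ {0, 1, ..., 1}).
(a_0, …, a_5) = (1, 1, 1, 0, 0, 1)

v_2(17/7) = 0 (numerator and denominator both coprime to 2), so x ∈ ℤ_2^×. Compute digits iteratively via a_i = x_i mod 2, x_{i+1} = (x_i − a_i)/2, with x_0 = x:
  x_0 = 17/7;  a_0 = 1;  x_1 = (x_0 − 1)/2 = 5/7
  x_1 = 5/7;  a_1 = 1;  x_2 = (x_1 − 1)/2 = -1/7
  x_2 = -1/7;  a_2 = 1;  x_3 = (x_2 − 1)/2 = -4/7
  x_3 = -4/7;  a_3 = 0;  x_4 = (x_3 − 0)/2 = -2/7
  x_4 = -2/7;  a_4 = 0;  x_5 = (x_4 − 0)/2 = -1/7
  x_5 = -1/7;  a_5 = 1;  x_6 = (x_5 − 1)/2 = -4/7
Digits: (1, 1, 1, 0, 0, 1).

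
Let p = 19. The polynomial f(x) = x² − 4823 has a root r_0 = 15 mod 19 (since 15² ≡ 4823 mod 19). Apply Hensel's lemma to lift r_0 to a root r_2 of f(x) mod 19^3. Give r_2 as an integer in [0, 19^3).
r_2 = 4404 (mod 6859)

Hensel's recurrence: r_{i+1} = r_i − f(r_i)·(f′(r_i))^{-1} mod 19^{i+2}, with f′(x) = 2x. Iterate:
  r_0 = 15 (mod 19)
  r_1 = 72 (mod 361)
  r_2 = 4404 (mod 6859)
Final: r_2 = 4404, and one checks f(r_2) ≡ 0 mod 19^3.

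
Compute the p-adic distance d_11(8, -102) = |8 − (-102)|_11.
d_11(8, -102) = 1/11

Step 1 — x − y = 8 − (-102) = 110. Step 2 — v_11(110) = 1 (factor: 110 = (11^1 · 10); the sign does not affect v_p). Step 3 — |x − y|_11 = 11^{-1} = 1/11.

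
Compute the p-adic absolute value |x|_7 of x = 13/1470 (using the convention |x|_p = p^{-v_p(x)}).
|13/1470|_7 = 49

Step 1 — compute v_7(x) by factoring powers of 7 out of the numerator and denominator: v_7(13/1470) = -2. Step 2 — apply |x|_p = p^{-v_p(x)} = 7^{2} = 49.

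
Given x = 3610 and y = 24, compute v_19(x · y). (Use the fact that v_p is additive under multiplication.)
v_19(86640) = 2

v_p(x) = 2 (factor: 3610 = 19^2 · 10); v_p(y) = 0 (factor: 24 = 19^0 · 24). Additivity: v_p(xy) = v_p(x) + v_p(y) = 2 + 0 = 2. (Direct check: xy = 86640 = 19^2 · (240).)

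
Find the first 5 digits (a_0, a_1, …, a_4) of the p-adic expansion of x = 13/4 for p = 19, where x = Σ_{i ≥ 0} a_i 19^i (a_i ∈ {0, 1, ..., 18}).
(a_0, …, a_4) = (8, 14, 4, 14, 4)

v_19(13/4) = 0 (numerator and denominator both coprime to 19), so x ∈ ℤ_19^×. Compute digits iteratively via a_i = x_i mod 19, x_{i+1} = (x_i − a_i)/19, with x_0 = x:
  x_0 = 13/4;  a_0 = 8;  x_1 = (x_0 − 8)/19 = -1/4
  x_1 = -1/4;  a_1 = 14;  x_2 = (x_1 − 14)/19 = -3/4
  x_2 = -3/4;  a_2 = 4;  x_3 = (x_2 − 4)/19 = -1/4
  x_3 = -1/4;  a_3 = 14;  x_4 = (x_3 − 14)/19 = -3/4
  x_4 = -3/4;  a_4 = 4;  x_5 = (x_4 − 4)/19 = -1/4
Digits: (8, 14, 4, 14, 4).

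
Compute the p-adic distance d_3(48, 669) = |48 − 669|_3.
d_3(48, 669) = 1/27

Step 1 — x − y = 48 − 669 = -621. Step 2 — v_3(-621) = 3 (factor: -621 = −(3^3 · 23); the sign does not affect v_p). Step 3 — |x − y|_3 = 3^{-3} = 1/27.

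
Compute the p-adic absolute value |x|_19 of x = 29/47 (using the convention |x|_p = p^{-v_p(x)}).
|29/47|_19 = 1

Step 1 — compute v_19(x) by factoring powers of 19 out of the numerator and denominator: v_19(29/47) = 0. Step 2 — apply |x|_p = p^{-v_p(x)} = 19^{0} = 1.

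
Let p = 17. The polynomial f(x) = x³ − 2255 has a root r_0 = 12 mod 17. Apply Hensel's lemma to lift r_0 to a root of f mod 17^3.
r_2 = 1202 (mod 4913)

Hensel: r_{i+1} = r_i − f(r_i)/f′(r_i) mod 17^{i+2}, where f′(x) = 3x². Iterate:
  r_0 = 12 (mod 17)
  r_1 = 46 (mod 289)
  r_2 = 1202 (mod 4913)
Final: r = 1202 with f(r) ≡ 0 mod 17^3.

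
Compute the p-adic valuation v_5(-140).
v_5(-140) = 1

v_5(n) is the largest exponent k such that 5^k divides n. Factor out: -140 = -5^1 · 28. (Sign doesn't affect v_p.) So v_5(-140) = 1.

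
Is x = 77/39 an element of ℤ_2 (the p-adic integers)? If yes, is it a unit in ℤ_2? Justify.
x ∈ ℤ_2^× (unit); v_2(x) = 0

ℤ_2 = {x ∈ ℚ_2 : v_2(x) ≥ 0} and ℤ_2^× = {x ∈ ℤ_2 : v_2(x) = 0}. Here v_2(77/39) = v_2(num) − v_2(den) = 0; compare against these criteria.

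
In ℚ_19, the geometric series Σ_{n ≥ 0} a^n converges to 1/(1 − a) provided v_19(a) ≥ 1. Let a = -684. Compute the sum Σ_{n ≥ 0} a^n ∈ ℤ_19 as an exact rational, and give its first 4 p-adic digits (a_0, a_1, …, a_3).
Σ a^n = 1/(1 − a) = 1/685;  first 4 digits = (1, 2, 2, 0)

v_19(a) = 1 ≥ 1, so the series converges in ℤ_19 to 1/(1 − a) = 1/(1 − (-684)) = 1/685. Expand this rational in ℤ_19: compute digits iteratively via d_i = x_i mod 19, x_{i+1} = (x_i − d_i)/19. The first 4 digits are (1, 2, 2, 0).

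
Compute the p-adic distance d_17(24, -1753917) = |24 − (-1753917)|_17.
d_17(24, -1753917) = 1/83521

Step 1 — x − y = 24 − (-1753917) = 1753941. Step 2 — v_17(1753941) = 4 (factor: 1753941 = (17^4 · 21); the sign does not affect v_p). Step 3 — |x − y|_17 = 17^{-4} = 1/83521.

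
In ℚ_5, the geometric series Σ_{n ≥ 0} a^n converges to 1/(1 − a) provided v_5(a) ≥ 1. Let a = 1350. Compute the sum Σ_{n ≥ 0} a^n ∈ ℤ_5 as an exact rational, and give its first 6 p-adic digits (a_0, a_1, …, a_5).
Σ a^n = 1/(1 − a) = -1/1349;  first 6 digits = (1, 0, 4, 0, 3, 3)

v_5(a) = 2 ≥ 1, so the series converges in ℤ_5 to 1/(1 − a) = 1/(1 − 1350) = -1/1349. Expand this rational in ℤ_5: compute digits iteratively via d_i = x_i mod 5, x_{i+1} = (x_i − d_i)/5. The first 6 digits are (1, 0, 4, 0, 3, 3).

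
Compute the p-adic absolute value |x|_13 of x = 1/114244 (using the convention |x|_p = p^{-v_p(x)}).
|1/114244|_13 = 28561

Step 1 — compute v_13(x) by factoring powers of 13 out of the numerator and denominator: v_13(1/114244) = -4. Step 2 — apply |x|_p = p^{-v_p(x)} = 13^{4} = 28561.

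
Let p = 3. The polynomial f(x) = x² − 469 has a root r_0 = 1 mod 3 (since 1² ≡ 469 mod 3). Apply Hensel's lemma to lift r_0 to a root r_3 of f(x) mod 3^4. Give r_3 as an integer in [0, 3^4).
r_3 = 73 (mod 81)

Hensel's recurrence: r_{i+1} = r_i − f(r_i)·(f′(r_i))^{-1} mod 3^{i+2}, with f′(x) = 2x. Iterate:
  r_0 = 1 (mod 3)
  r_1 = 1 (mod 9)
  r_2 = 19 (mod 27)
  r_3 = 73 (mod 81)
Final: r_3 = 73, and one checks f(r_3) ≡ 0 mod 3^4.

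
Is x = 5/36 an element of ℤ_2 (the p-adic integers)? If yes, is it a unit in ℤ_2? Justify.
x ∉ ℤ_2 (v_2(x) = -2 < 0)

ℤ_2 = {x ∈ ℚ_2 : v_2(x) ≥ 0} and ℤ_2^× = {x ∈ ℤ_2 : v_2(x) = 0}. Here v_2(5/36) = v_2(num) − v_2(den) = -2; compare against these criteria.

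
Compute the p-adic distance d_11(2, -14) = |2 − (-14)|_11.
d_11(2, -14) = 1

Step 1 — x − y = 2 − (-14) = 16. Step 2 — v_11(16) = 0 (factor: 16 = (11^0 · 16); the sign does not affect v_p). Step 3 — |x − y|_11 = 11^{0} = 1.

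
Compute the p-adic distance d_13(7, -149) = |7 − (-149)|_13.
d_13(7, -149) = 1/13

Step 1 — x − y = 7 − (-149) = 156. Step 2 — v_13(156) = 1 (factor: 156 = (13^1 · 12); the sign does not affect v_p). Step 3 — |x − y|_13 = 13^{-1} = 1/13.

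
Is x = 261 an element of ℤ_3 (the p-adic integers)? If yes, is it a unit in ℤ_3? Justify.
x ∈ ℤ_3 but not a unit; v_3(x) = 2 > 0

ℤ_3 = {x ∈ ℚ_3 : v_3(x) ≥ 0} and ℤ_3^× = {x ∈ ℤ_3 : v_3(x) = 0}. Here v_3(261) = v_3(num) − v_3(den) = 2; compare against these criteria.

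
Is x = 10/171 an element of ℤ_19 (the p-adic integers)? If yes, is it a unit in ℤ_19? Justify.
x ∉ ℤ_19 (v_19(x) = -1 < 0)

ℤ_19 = {x ∈ ℚ_19 : v_19(x) ≥ 0} and ℤ_19^× = {x ∈ ℤ_19 : v_19(x) = 0}. Here v_19(10/171) = v_19(num) − v_19(den) = -1; compare against these criteria.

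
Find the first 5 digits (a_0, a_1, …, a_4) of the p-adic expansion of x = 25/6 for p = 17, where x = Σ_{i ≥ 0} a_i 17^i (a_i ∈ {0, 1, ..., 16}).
(a_0, …, a_4) = (7, 14, 2, 14, 2)

v_17(25/6) = 0 (numerator and denominator both coprime to 17), so x ∈ ℤ_17^×. Compute digits iteratively via a_i = x_i mod 17, x_{i+1} = (x_i − a_i)/17, with x_0 = x:
  x_0 = 25/6;  a_0 = 7;  x_1 = (x_0 − 7)/17 = -1/6
  x_1 = -1/6;  a_1 = 14;  x_2 = (x_1 − 14)/17 = -5/6
  x_2 = -5/6;  a_2 = 2;  x_3 = (x_2 − 2)/17 = -1/6
  x_3 = -1/6;  a_3 = 14;  x_4 = (x_3 − 14)/17 = -5/6
  x_4 = -5/6;  a_4 = 2;  x_5 = (x_4 − 2)/17 = -1/6
Digits: (7, 14, 2, 14, 2).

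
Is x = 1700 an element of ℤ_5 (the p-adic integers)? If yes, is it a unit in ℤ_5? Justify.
x ∈ ℤ_5 but not a unit; v_5(x) = 2 > 0

ℤ_5 = {x ∈ ℚ_5 : v_5(x) ≥ 0} and ℤ_5^× = {x ∈ ℤ_5 : v_5(x) = 0}. Here v_5(1700) = v_5(num) − v_5(den) = 2; compare against these criteria.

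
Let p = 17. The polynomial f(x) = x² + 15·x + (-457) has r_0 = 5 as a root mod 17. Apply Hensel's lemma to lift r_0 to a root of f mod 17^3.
r_2 = 4782 (mod 4913)

Hensel: r_{i+1} = r_i − f(r_i)·(f′(r_i))^{-1} mod 17^{i+2}, f′(x) = 2x + 15. Iterate:
  r_0 = 5 (mod 17)
  r_1 = 158 (mod 289)
  r_2 = 4782 (mod 4913)
Final: r = 4782 satisfies f(r) ≡ 0 mod 17^3.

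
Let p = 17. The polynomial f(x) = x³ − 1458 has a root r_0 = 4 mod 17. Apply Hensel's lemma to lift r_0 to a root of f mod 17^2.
r_1 = 21 (mod 289)

Hensel: r_{i+1} = r_i − f(r_i)/f′(r_i) mod 17^{i+2}, where f′(x) = 3x². Iterate:
  r_0 = 4 (mod 17)
  r_1 = 21 (mod 289)
Final: r = 21 with f(r) ≡ 0 mod 17^2.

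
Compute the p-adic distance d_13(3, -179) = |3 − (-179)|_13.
d_13(3, -179) = 1/13

Step 1 — x − y = 3 − (-179) = 182. Step 2 — v_13(182) = 1 (factor: 182 = (13^1 · 14); the sign does not affect v_p). Step 3 — |x − y|_13 = 13^{-1} = 1/13.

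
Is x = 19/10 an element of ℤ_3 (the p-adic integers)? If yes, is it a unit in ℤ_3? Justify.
x ∈ ℤ_3^× (unit); v_3(x) = 0

ℤ_3 = {x ∈ ℚ_3 : v_3(x) ≥ 0} and ℤ_3^× = {x ∈ ℤ_3 : v_3(x) = 0}. Here v_3(19/10) = v_3(num) − v_3(den) = 0; compare against these criteria.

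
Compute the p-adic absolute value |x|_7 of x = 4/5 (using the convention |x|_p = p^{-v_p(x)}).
|4/5|_7 = 1

Step 1 — compute v_7(x) by factoring powers of 7 out of the numerator and denominator: v_7(4/5) = 0. Step 2 — apply |x|_p = p^{-v_p(x)} = 7^{0} = 1.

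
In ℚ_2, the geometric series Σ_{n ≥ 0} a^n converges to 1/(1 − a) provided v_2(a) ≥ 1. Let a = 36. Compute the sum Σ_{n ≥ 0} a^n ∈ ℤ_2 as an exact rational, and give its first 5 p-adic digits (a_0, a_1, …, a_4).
Σ a^n = 1/(1 − a) = -1/35;  first 5 digits = (1, 0, 1, 0, 1)

v_2(a) = 2 ≥ 1, so the series converges in ℤ_2 to 1/(1 − a) = 1/(1 − 36) = -1/35. Expand this rational in ℤ_2: compute digits iteratively via d_i = x_i mod 2, x_{i+1} = (x_i − d_i)/2. The first 5 digits are (1, 0, 1, 0, 1).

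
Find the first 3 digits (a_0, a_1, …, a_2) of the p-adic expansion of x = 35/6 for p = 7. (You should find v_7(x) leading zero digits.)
(a_0, …, a_2) = (0, 2, 1)

v_7(35/6) = 1, so a_0 = ... = a_0 = 0. Factor out: x = 7^1 · u with u = 5/6 a unit in ℤ_7. Expand u iteratively via a_{v+i} = u_i mod 7, u_{i+1} = (u_i − a_{v+i})/7:
  u_0 = 5/6;  a_1 = 2;  u_1 = (u_0 − 2)/7 = -1/6
  u_1 = -1/6;  a_2 = 1;  u_2 = (u_1 − 1)/7 = -1/6
Digits: (0, 2, 1).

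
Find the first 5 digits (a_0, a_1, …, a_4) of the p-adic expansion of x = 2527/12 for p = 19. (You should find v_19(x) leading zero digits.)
(a_0, …, a_4) = (0, 0, 18, 7, 17)

v_19(2527/12) = 2, so a_0 = ... = a_1 = 0. Factor out: x = 19^2 · u with u = 7/12 a unit in ℤ_19. Expand u iteratively via a_{v+i} = u_i mod 19, u_{i+1} = (u_i − a_{v+i})/19:
  u_0 = 7/12;  a_2 = 18;  u_1 = (u_0 − 18)/19 = -11/12
  u_1 = -11/12;  a_3 = 7;  u_2 = (u_1 − 7)/19 = -5/12
  u_2 = -5/12;  a_4 = 17;  u_3 = (u_2 − 17)/19 = -11/12
Digits: (0, 0, 18, 7, 17).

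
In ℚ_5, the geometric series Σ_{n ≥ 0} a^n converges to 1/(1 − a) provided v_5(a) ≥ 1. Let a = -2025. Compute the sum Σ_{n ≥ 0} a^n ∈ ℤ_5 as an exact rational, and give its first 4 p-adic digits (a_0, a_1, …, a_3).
Σ a^n = 1/(1 − a) = 1/2026;  first 4 digits = (1, 0, 4, 3)

v_5(a) = 2 ≥ 1, so the series converges in ℤ_5 to 1/(1 − a) = 1/(1 − (-2025)) = 1/2026. Expand this rational in ℤ_5: compute digits iteratively via d_i = x_i mod 5, x_{i+1} = (x_i − d_i)/5. The first 4 digits are (1, 0, 4, 3).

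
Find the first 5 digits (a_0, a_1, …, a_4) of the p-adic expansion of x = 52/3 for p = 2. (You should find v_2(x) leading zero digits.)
(a_0, …, a_4) = (0, 0, 1, 1, 1)

v_2(52/3) = 2, so a_0 = ... = a_1 = 0. Factor out: x = 2^2 · u with u = 13/3 a unit in ℤ_2. Expand u iteratively via a_{v+i} = u_i mod 2, u_{i+1} = (u_i − a_{v+i})/2:
  u_0 = 13/3;  a_2 = 1;  u_1 = (u_0 − 1)/2 = 5/3
  u_1 = 5/3;  a_3 = 1;  u_2 = (u_1 − 1)/2 = 1/3
  u_2 = 1/3;  a_4 = 1;  u_3 = (u_2 − 1)/2 = -1/3
Digits: (0, 0, 1, 1, 1).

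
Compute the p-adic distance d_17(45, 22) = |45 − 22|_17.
d_17(45, 22) = 1

Step 1 — x − y = 45 − 22 = 23. Step 2 — v_17(23) = 0 (factor: 23 = (17^0 · 23); the sign does not affect v_p). Step 3 — |x − y|_17 = 17^{0} = 1.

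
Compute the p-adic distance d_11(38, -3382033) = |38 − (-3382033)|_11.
d_11(38, -3382033) = 1/161051

Step 1 — x − y = 38 − (-3382033) = 3382071. Step 2 — v_11(3382071) = 5 (factor: 3382071 = (11^5 · 21); the sign does not affect v_p). Step 3 — |x − y|_11 = 11^{-5} = 1/161051.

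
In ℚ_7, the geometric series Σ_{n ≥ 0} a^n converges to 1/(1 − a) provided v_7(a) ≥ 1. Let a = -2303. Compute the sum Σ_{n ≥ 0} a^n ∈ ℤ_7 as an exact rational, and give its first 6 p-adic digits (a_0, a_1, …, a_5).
Σ a^n = 1/(1 − a) = 1/2304;  first 6 digits = (1, 0, 2, 0, 3, 0)

v_7(a) = 2 ≥ 1, so the series converges in ℤ_7 to 1/(1 − a) = 1/(1 − (-2303)) = 1/2304. Expand this rational in ℤ_7: compute digits iteratively via d_i = x_i mod 7, x_{i+1} = (x_i − d_i)/7. The first 6 digits are (1, 0, 2, 0, 3, 0).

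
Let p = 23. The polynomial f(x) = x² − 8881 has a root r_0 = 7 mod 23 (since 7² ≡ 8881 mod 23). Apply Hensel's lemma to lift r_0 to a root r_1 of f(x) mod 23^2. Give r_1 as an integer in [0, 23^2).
r_1 = 260 (mod 529)

Hensel's recurrence: r_{i+1} = r_i − f(r_i)·(f′(r_i))^{-1} mod 23^{i+2}, with f′(x) = 2x. Iterate:
  r_0 = 7 (mod 23)
  r_1 = 260 (mod 529)
Final: r_1 = 260, and one checks f(r_1) ≡ 0 mod 23^2.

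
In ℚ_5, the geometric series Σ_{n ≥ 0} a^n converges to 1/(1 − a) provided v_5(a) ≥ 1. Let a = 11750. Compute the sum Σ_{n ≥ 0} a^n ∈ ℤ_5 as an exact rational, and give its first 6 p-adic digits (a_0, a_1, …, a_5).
Σ a^n = 1/(1 − a) = -1/11749;  first 6 digits = (1, 0, 0, 4, 3, 3)

v_5(a) = 3 ≥ 1, so the series converges in ℤ_5 to 1/(1 − a) = 1/(1 − 11750) = -1/11749. Expand this rational in ℤ_5: compute digits iteratively via d_i = x_i mod 5, x_{i+1} = (x_i − d_i)/5. The first 6 digits are (1, 0, 0, 4, 3, 3).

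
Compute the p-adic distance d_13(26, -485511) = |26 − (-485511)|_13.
d_13(26, -485511) = 1/28561

Step 1 — x − y = 26 − (-485511) = 485537. Step 2 — v_13(485537) = 4 (factor: 485537 = (13^4 · 17); the sign does not affect v_p). Step 3 — |x − y|_13 = 13^{-4} = 1/28561.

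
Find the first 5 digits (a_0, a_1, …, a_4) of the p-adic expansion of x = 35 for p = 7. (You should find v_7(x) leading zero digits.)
(a_0, …, a_4) = (0, 5, 0, 0, 0)

v_7(35) = 1, so a_0 = ... = a_0 = 0. Factor out: x = 7^1 · u with u = 5 a unit in ℤ_7. Expand u iteratively via a_{v+i} = u_i mod 7, u_{i+1} = (u_i − a_{v+i})/7:
  u_0 = 5;  a_1 = 5;  u_1 = (u_0 − 5)/7 = 0
  u_1 = 0;  a_2 = 0;  u_2 = (u_1 − 0)/7 = 0
  u_2 = 0;  a_3 = 0;  u_3 = (u_2 − 0)/7 = 0
  u_3 = 0;  a_4 = 0;  u_4 = (u_3 − 0)/7 = 0
Digits: (0, 5, 0, 0, 0).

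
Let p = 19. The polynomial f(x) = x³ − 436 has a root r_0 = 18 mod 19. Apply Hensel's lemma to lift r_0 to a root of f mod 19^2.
r_1 = 265 (mod 361)

Hensel: r_{i+1} = r_i − f(r_i)/f′(r_i) mod 19^{i+2}, where f′(x) = 3x². Iterate:
  r_0 = 18 (mod 19)
  r_1 = 265 (mod 361)
Final: r = 265 with f(r) ≡ 0 mod 19^2.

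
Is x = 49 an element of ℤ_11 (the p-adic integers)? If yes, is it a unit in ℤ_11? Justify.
x ∈ ℤ_11^× (unit); v_11(x) = 0

ℤ_11 = {x ∈ ℚ_11 : v_11(x) ≥ 0} and ℤ_11^× = {x ∈ ℤ_11 : v_11(x) = 0}. Here v_11(49) = v_11(num) − v_11(den) = 0; compare against these criteria.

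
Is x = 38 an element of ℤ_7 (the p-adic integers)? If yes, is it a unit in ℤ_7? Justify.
x ∈ ℤ_7^× (unit); v_7(x) = 0

ℤ_7 = {x ∈ ℚ_7 : v_7(x) ≥ 0} and ℤ_7^× = {x ∈ ℤ_7 : v_7(x) = 0}. Here v_7(38) = v_7(num) − v_7(den) = 0; compare against these criteria.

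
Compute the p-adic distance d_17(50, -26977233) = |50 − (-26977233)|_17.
d_17(50, -26977233) = 1/1419857

Step 1 — x − y = 50 − (-26977233) = 26977283. Step 2 — v_17(26977283) = 5 (factor: 26977283 = (17^5 · 19); the sign does not affect v_p). Step 3 — |x − y|_17 = 17^{-5} = 1/1419857.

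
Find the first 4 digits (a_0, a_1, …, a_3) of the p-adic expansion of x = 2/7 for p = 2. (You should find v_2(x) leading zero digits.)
(a_0, …, a_3) = (0, 1, 1, 1)

v_2(2/7) = 1, so a_0 = ... = a_0 = 0. Factor out: x = 2^1 · u with u = 1/7 a unit in ℤ_2. Expand u iteratively via a_{v+i} = u_i mod 2, u_{i+1} = (u_i − a_{v+i})/2:
  u_0 = 1/7;  a_1 = 1;  u_1 = (u_0 − 1)/2 = -3/7
  u_1 = -3/7;  a_2 = 1;  u_2 = (u_1 − 1)/2 = -5/7
  u_2 = -5/7;  a_3 = 1;  u_3 = (u_2 − 1)/2 = -6/7
Digits: (0, 1, 1, 1).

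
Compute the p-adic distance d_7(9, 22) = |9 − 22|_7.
d_7(9, 22) = 1

Step 1 — x − y = 9 − 22 = -13. Step 2 — v_7(-13) = 0 (factor: -13 = −(7^0 · 13); the sign does not affect v_p). Step 3 — |x − y|_7 = 7^{0} = 1.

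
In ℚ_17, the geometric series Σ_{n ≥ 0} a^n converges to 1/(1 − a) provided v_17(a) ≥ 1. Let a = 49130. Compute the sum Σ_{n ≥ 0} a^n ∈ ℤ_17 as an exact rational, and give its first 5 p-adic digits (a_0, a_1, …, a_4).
Σ a^n = 1/(1 − a) = -1/49129;  first 5 digits = (1, 0, 0, 10, 0)

v_17(a) = 3 ≥ 1, so the series converges in ℤ_17 to 1/(1 − a) = 1/(1 − 49130) = -1/49129. Expand this rational in ℤ_17: compute digits iteratively via d_i = x_i mod 17, x_{i+1} = (x_i − d_i)/17. The first 5 digits are (1, 0, 0, 10, 0).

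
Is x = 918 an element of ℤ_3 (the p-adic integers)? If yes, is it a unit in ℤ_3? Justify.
x ∈ ℤ_3 but not a unit; v_3(x) = 3 > 0

ℤ_3 = {x ∈ ℚ_3 : v_3(x) ≥ 0} and ℤ_3^× = {x ∈ ℤ_3 : v_3(x) = 0}. Here v_3(918) = v_3(num) − v_3(den) = 3; compare against these criteria.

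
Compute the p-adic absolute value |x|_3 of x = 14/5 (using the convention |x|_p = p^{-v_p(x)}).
|14/5|_3 = 1

Step 1 — compute v_3(x) by factoring powers of 3 out of the numerator and denominator: v_3(14/5) = 0. Step 2 — apply |x|_p = p^{-v_p(x)} = 3^{0} = 1.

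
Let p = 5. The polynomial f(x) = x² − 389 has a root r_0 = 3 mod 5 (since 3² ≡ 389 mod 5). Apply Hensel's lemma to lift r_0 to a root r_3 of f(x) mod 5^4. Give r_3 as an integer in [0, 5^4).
r_3 = 458 (mod 625)

Hensel's recurrence: r_{i+1} = r_i − f(r_i)·(f′(r_i))^{-1} mod 5^{i+2}, with f′(x) = 2x. Iterate:
  r_0 = 3 (mod 5)
  r_1 = 8 (mod 25)
  r_2 = 83 (mod 125)
  r_3 = 458 (mod 625)
Final: r_3 = 458, and one checks f(r_3) ≡ 0 mod 5^4.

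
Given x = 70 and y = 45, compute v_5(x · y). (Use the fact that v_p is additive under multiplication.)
v_5(3150) = 2

v_p(x) = 1 (factor: 70 = 5^1 · 14); v_p(y) = 1 (factor: 45 = 5^1 · 9). Additivity: v_p(xy) = v_p(x) + v_p(y) = 1 + 1 = 2. (Direct check: xy = 3150 = 5^2 · (126).)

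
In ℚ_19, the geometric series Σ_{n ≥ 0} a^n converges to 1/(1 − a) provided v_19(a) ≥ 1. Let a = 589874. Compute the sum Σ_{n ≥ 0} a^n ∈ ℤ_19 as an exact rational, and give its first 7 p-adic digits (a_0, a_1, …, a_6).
Σ a^n = 1/(1 − a) = -1/589873;  first 7 digits = (1, 0, 0, 10, 4, 0, 5)

v_19(a) = 3 ≥ 1, so the series converges in ℤ_19 to 1/(1 − a) = 1/(1 − 589874) = -1/589873. Expand this rational in ℤ_19: compute digits iteratively via d_i = x_i mod 19, x_{i+1} = (x_i − d_i)/19. The first 7 digits are (1, 0, 0, 10, 4, 0, 5).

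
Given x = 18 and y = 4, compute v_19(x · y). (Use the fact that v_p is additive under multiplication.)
v_19(72) = 0

v_p(x) = 0 (factor: 18 = 19^0 · 18); v_p(y) = 0 (factor: 4 = 19^0 · 4). Additivity: v_p(xy) = v_p(x) + v_p(y) = 0 + 0 = 0. (Direct check: xy = 72 = 19^0 · (72).)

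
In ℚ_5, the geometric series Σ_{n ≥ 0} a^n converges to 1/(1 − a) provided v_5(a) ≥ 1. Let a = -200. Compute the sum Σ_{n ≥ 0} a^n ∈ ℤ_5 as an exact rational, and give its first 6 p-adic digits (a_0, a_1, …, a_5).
Σ a^n = 1/(1 − a) = 1/201;  first 6 digits = (1, 0, 2, 3, 3, 2)

v_5(a) = 2 ≥ 1, so the series converges in ℤ_5 to 1/(1 − a) = 1/(1 − (-200)) = 1/201. Expand this rational in ℤ_5: compute digits iteratively via d_i = x_i mod 5, x_{i+1} = (x_i − d_i)/5. The first 6 digits are (1, 0, 2, 3, 3, 2).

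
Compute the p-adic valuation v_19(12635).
v_19(12635) = 2

v_19(n) is the largest exponent k such that 19^k divides n. Factor out: 12635 = 19^2 · 35. (Sign doesn't affect v_p.) So v_19(12635) = 2.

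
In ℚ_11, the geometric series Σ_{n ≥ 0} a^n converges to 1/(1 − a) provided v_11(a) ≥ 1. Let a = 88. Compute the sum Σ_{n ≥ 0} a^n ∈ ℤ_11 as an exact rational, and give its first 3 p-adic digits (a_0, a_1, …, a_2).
Σ a^n = 1/(1 − a) = -1/87;  first 3 digits = (1, 8, 9)

v_11(a) = 1 ≥ 1, so the series converges in ℤ_11 to 1/(1 − a) = 1/(1 − 88) = -1/87. Expand this rational in ℤ_11: compute digits iteratively via d_i = x_i mod 11, x_{i+1} = (x_i − d_i)/11. The first 3 digits are (1, 8, 9).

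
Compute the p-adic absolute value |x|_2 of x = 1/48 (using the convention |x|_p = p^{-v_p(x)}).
|1/48|_2 = 16

Step 1 — compute v_2(x) by factoring powers of 2 out of the numerator and denominator: v_2(1/48) = -4. Step 2 — apply |x|_p = p^{-v_p(x)} = 2^{4} = 16.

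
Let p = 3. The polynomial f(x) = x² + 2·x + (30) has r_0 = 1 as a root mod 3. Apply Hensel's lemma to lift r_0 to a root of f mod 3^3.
r_2 = 4 (mod 27)

Hensel: r_{i+1} = r_i − f(r_i)·(f′(r_i))^{-1} mod 3^{i+2}, f′(x) = 2x + 2. Iterate:
  r_0 = 1 (mod 3)
  r_1 = 4 (mod 9)
  r_2 = 4 (mod 27)
Final: r = 4 satisfies f(r) ≡ 0 mod 3^3.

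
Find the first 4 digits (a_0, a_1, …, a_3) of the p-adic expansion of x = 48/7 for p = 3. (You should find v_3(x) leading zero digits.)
(a_0, …, a_3) = (0, 1, 0, 1)

v_3(48/7) = 1, so a_0 = ... = a_0 = 0. Factor out: x = 3^1 · u with u = 16/7 a unit in ℤ_3. Expand u iteratively via a_{v+i} = u_i mod 3, u_{i+1} = (u_i − a_{v+i})/3:
  u_0 = 16/7;  a_1 = 1;  u_1 = (u_0 − 1)/3 = 3/7
  u_1 = 3/7;  a_2 = 0;  u_2 = (u_1 − 0)/3 = 1/7
  u_2 = 1/7;  a_3 = 1;  u_3 = (u_2 − 1)/3 = -2/7
Digits: (0, 1, 0, 1).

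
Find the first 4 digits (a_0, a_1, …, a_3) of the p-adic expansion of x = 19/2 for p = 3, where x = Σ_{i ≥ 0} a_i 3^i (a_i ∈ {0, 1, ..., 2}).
(a_0, …, a_3) = (2, 1, 2, 1)

v_3(19/2) = 0 (numerator and denominator both coprime to 3), so x ∈ ℤ_3^×. Compute digits iteratively via a_i = x_i mod 3, x_{i+1} = (x_i − a_i)/3, with x_0 = x:
  x_0 = 19/2;  a_0 = 2;  x_1 = (x_0 − 2)/3 = 5/2
  x_1 = 5/2;  a_1 = 1;  x_2 = (x_1 − 1)/3 = 1/2
  x_2 = 1/2;  a_2 = 2;  x_3 = (x_2 − 2)/3 = -1/2
  x_3 = -1/2;  a_3 = 1;  x_4 = (x_3 − 1)/3 = -1/2
Digits: (2, 1, 2, 1).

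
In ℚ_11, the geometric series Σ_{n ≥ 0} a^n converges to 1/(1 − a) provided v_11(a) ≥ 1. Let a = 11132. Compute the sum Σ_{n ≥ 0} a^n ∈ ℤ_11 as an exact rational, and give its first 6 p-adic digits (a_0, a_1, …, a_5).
Σ a^n = 1/(1 − a) = -1/11131;  first 6 digits = (1, 0, 4, 8, 5, 10)

v_11(a) = 2 ≥ 1, so the series converges in ℤ_11 to 1/(1 − a) = 1/(1 − 11132) = -1/11131. Expand this rational in ℤ_11: compute digits iteratively via d_i = x_i mod 11, x_{i+1} = (x_i − d_i)/11. The first 6 digits are (1, 0, 4, 8, 5, 10).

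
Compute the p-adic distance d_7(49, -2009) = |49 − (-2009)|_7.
d_7(49, -2009) = 1/343

Step 1 — x − y = 49 − (-2009) = 2058. Step 2 — v_7(2058) = 3 (factor: 2058 = (7^3 · 6); the sign does not affect v_p). Step 3 — |x − y|_7 = 7^{-3} = 1/343.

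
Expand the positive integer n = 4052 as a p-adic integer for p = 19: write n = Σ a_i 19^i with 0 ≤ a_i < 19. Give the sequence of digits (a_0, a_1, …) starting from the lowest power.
(a_0, a_1, …) = (5, 4, 11)

Repeated division by 19 gives the digits low-to-high: 4052 = 5 + 4·19^1 + 11·19^2. Digit sequence: (5, 4, 11).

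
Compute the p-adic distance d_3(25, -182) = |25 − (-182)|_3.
d_3(25, -182) = 1/9

Step 1 — x − y = 25 − (-182) = 207. Step 2 — v_3(207) = 2 (factor: 207 = (3^2 · 23); the sign does not affect v_p). Step 3 — |x − y|_3 = 3^{-2} = 1/9.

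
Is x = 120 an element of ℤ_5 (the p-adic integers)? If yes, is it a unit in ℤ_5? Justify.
x ∈ ℤ_5 but not a unit; v_5(x) = 1 > 0

ℤ_5 = {x ∈ ℚ_5 : v_5(x) ≥ 0} and ℤ_5^× = {x ∈ ℤ_5 : v_5(x) = 0}. Here v_5(120) = v_5(num) − v_5(den) = 1; compare against these criteria.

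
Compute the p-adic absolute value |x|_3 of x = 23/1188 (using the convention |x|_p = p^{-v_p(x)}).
|23/1188|_3 = 27

Step 1 — compute v_3(x) by factoring powers of 3 out of the numerator and denominator: v_3(23/1188) = -3. Step 2 — apply |x|_p = p^{-v_p(x)} = 3^{3} = 27.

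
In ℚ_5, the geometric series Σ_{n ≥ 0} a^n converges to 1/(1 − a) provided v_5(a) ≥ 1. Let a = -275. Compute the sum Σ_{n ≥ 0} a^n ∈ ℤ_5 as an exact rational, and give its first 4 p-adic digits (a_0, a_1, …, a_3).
Σ a^n = 1/(1 − a) = 1/276;  first 4 digits = (1, 0, 4, 2)

v_5(a) = 2 ≥ 1, so the series converges in ℤ_5 to 1/(1 − a) = 1/(1 − (-275)) = 1/276. Expand this rational in ℤ_5: compute digits iteratively via d_i = x_i mod 5, x_{i+1} = (x_i − d_i)/5. The first 4 digits are (1, 0, 4, 2).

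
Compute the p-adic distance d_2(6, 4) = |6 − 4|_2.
d_2(6, 4) = 1/2

Step 1 — x − y = 6 − 4 = 2. Step 2 — v_2(2) = 1 (factor: 2 = (2^1 · 1); the sign does not affect v_p). Step 3 — |x − y|_2 = 2^{-1} = 1/2.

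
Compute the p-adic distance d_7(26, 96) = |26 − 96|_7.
d_7(26, 96) = 1/7

Step 1 — x − y = 26 − 96 = -70. Step 2 — v_7(-70) = 1 (factor: -70 = −(7^1 · 10); the sign does not affect v_p). Step 3 — |x − y|_7 = 7^{-1} = 1/7.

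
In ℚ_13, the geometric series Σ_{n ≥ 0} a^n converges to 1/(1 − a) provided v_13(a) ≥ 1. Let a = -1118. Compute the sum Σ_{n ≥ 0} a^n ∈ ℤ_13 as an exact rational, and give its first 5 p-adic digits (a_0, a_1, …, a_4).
Σ a^n = 1/(1 − a) = 1/1119;  first 5 digits = (1, 5, 5, 4, 10)

v_13(a) = 1 ≥ 1, so the series converges in ℤ_13 to 1/(1 − a) = 1/(1 − (-1118)) = 1/1119. Expand this rational in ℤ_13: compute digits iteratively via d_i = x_i mod 13, x_{i+1} = (x_i − d_i)/13. The first 5 digits are (1, 5, 5, 4, 10).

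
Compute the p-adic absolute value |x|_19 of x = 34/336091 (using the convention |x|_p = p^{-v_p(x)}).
|34/336091|_19 = 6859

Step 1 — compute v_19(x) by factoring powers of 19 out of the numerator and denominator: v_19(34/336091) = -3. Step 2 — apply |x|_p = p^{-v_p(x)} = 19^{3} = 6859.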